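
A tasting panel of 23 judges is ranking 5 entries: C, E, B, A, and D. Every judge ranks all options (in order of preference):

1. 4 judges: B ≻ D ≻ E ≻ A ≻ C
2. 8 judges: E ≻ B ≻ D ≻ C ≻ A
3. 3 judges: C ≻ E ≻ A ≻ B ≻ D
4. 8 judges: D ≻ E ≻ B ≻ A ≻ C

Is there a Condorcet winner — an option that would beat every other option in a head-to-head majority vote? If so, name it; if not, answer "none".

Checking pairwise contests:
E beats C 20–3.
D beats E 12–11.
E beats B 19–4.
E beats A 23–0.
B beats D 15–8.
Every option loses at least one head-to-head, so there is no Condorcet winner.

none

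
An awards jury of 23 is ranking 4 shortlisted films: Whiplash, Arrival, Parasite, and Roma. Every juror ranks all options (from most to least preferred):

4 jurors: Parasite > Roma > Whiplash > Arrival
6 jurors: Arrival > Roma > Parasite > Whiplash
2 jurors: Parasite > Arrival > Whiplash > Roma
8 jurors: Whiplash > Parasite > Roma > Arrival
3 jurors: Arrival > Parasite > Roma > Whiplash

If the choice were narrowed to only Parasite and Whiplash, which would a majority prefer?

Parasite

Voters preferring Parasite to Whiplash: 15; preferring Whiplash to Parasite: 8.
Parasite wins the head-to-head.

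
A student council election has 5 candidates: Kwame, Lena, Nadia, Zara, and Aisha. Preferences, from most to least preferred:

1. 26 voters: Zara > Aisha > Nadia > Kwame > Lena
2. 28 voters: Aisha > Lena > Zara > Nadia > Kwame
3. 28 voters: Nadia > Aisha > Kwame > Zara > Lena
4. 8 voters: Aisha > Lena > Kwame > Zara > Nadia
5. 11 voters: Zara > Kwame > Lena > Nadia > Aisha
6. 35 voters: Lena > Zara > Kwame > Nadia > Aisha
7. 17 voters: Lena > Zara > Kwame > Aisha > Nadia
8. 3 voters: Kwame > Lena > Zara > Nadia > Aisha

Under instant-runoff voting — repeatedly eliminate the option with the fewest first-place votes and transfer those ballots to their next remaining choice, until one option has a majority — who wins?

Aisha

Round 1: Kwame 3, Lena 52, Nadia 28, Zara 37, Aisha 36. Eliminate Kwame.
Round 2: Lena 55, Nadia 28, Zara 37, Aisha 36. Eliminate Nadia.
Round 3: Lena 55, Zara 37, Aisha 64. Eliminate Zara.
Round 4: Lena 66, Aisha 90. Aisha has a majority.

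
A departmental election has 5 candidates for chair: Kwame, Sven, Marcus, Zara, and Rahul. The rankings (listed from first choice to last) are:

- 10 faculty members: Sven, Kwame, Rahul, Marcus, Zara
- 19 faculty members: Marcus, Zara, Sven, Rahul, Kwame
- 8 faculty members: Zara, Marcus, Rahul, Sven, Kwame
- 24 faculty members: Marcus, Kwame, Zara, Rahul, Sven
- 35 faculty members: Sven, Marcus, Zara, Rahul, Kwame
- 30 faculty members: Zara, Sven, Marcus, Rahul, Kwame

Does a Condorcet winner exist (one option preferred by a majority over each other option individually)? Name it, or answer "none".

none

Checking pairwise contests:
Sven beats Kwame 102–24.
Zara beats Sven 81–45.
Sven beats Marcus 75–51.
Marcus beats Zara 88–38.
Sven beats Rahul 94–32.
Every option loses at least one head-to-head, so there is no Condorcet winner.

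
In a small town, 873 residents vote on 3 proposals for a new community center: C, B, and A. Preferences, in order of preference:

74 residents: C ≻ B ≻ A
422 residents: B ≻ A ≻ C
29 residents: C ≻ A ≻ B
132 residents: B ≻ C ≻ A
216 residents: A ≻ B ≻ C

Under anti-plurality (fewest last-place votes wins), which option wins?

B

Last-place votes: C 638, B 29, A 206.
B is ranked last by the fewest voters, so B wins.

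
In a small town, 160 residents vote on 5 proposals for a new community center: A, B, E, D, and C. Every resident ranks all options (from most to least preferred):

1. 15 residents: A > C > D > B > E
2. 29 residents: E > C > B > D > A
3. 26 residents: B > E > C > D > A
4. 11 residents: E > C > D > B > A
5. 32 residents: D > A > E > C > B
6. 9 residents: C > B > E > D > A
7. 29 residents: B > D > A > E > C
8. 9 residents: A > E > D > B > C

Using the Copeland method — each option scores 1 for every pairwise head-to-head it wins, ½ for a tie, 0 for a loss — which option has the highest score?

E

A: beats E and C; loses to B and D → score 2.
B: beats A and D; loses to E and C → score 2.
E: beats B, D, and C; loses to A → score 3.
D: beats A; loses to B, E, and C → score 1.
C: beats B and D; loses to A and E → score 2.
E has the best pairwise record.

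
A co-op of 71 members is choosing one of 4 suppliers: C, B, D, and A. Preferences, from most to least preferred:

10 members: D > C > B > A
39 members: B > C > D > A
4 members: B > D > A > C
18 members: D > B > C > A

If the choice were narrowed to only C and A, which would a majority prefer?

C

Voters preferring C to A: 67; preferring A to C: 4.
C wins the head-to-head.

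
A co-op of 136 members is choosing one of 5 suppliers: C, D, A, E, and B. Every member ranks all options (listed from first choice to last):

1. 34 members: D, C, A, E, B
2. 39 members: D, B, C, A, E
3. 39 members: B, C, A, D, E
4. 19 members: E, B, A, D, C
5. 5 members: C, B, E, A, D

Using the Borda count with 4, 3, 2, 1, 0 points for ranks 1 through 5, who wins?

C: 34·3 + 39·2 + 39·3 + 19·0 + 5·4 = 317
D: 34·4 + 39·4 + 39·1 + 19·1 + 5·0 = 350
A: 34·2 + 39·1 + 39·2 + 19·2 + 5·1 = 228
E: 34·1 + 39·0 + 39·0 + 19·4 + 5·2 = 120
B: 34·0 + 39·3 + 39·4 + 19·3 + 5·3 = 345
D has the highest Borda score (350).

D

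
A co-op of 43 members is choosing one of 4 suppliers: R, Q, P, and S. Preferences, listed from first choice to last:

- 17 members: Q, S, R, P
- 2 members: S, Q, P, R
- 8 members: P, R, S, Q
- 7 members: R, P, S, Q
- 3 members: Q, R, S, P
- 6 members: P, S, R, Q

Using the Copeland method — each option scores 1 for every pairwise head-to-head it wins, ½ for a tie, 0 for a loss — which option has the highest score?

S

R: beats P; loses to Q and S → score 1.
Q: beats R and P; loses to S → score 2.
P: loses to R, Q, and S → score 0.
S: beats R, Q, and P → score 3.
S has the best pairwise record.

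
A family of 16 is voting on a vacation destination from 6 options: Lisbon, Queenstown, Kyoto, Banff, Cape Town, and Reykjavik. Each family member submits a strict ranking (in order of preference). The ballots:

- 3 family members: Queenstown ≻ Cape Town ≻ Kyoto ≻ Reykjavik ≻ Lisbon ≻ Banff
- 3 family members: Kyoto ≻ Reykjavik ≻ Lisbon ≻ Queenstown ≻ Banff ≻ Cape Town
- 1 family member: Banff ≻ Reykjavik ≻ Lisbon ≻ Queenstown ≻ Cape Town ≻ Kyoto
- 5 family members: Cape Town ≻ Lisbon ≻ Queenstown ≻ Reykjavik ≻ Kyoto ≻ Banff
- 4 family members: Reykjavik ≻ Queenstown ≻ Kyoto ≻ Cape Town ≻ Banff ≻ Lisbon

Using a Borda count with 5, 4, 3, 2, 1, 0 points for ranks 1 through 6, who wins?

Queenstown

Lisbon: 3·1 + 3·3 + 1·3 + 5·4 + 4·0 = 35
Queenstown: 3·5 + 3·2 + 1·2 + 5·3 + 4·4 = 54
Kyoto: 3·3 + 3·5 + 1·0 + 5·1 + 4·3 = 41
Banff: 3·0 + 3·1 + 1·5 + 5·0 + 4·1 = 12
Cape Town: 3·4 + 3·0 + 1·1 + 5·5 + 4·2 = 46
Reykjavik: 3·2 + 3·4 + 1·4 + 5·2 + 4·5 = 52
Queenstown has the highest Borda score (54).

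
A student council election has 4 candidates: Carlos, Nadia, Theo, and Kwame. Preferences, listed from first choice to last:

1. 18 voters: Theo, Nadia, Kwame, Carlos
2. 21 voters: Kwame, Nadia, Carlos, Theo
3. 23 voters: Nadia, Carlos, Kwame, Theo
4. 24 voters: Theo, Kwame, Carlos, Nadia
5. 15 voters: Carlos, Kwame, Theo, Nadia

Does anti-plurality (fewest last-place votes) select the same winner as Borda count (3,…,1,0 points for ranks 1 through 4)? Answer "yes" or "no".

Anti-plurality — last-place votes: Carlos 18, Nadia 39, Theo 44, Kwame 0. Winner: Kwame.
Borda — scores: Carlos 136, Nadia 147, Theo 141, Kwame 182. Winner: Kwame.
The two methods agree.

yes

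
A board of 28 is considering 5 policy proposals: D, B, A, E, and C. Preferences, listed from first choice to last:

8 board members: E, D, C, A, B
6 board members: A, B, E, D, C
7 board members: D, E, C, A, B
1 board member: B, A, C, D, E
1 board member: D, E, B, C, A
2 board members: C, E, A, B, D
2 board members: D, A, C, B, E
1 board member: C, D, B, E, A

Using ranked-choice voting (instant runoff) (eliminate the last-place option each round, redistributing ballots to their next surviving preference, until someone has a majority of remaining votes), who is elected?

E

Round 1: D 10, B 1, A 6, E 8, C 3. Eliminate B.
Round 2: D 10, A 7, E 8, C 3. Eliminate C.
Round 3: D 11, A 7, E 10. Eliminate A.
Round 4: D 12, E 16. E has a majority.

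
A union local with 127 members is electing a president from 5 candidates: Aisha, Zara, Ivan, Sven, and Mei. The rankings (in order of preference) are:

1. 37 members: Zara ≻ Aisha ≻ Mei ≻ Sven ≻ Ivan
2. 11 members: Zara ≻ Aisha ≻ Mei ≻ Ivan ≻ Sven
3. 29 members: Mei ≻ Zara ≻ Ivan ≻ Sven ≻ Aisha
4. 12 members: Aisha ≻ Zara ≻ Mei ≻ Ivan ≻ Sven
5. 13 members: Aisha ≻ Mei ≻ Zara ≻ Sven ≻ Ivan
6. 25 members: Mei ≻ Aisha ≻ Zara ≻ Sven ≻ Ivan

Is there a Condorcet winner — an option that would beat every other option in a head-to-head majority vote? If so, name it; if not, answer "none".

none

Checking pairwise contests:
Zara beats Aisha 77–50.
Mei beats Zara 67–60.
Aisha beats Ivan 98–29.
Aisha beats Sven 98–29.
Aisha beats Mei 73–54.
Every option loses at least one head-to-head, so there is no Condorcet winner.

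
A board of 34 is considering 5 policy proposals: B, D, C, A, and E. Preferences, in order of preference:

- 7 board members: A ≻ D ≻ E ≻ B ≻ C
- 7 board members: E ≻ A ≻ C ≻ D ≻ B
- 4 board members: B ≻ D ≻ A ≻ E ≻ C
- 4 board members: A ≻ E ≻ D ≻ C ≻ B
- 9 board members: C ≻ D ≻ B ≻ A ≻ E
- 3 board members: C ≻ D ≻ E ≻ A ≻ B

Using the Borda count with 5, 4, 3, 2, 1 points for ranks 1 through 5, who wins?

A

B: 7·2 + 7·1 + 4·5 + 4·1 + 9·3 + 3·1 = 75
D: 7·4 + 7·2 + 4·4 + 4·3 + 9·4 + 3·4 = 118
C: 7·1 + 7·3 + 4·1 + 4·2 + 9·5 + 3·5 = 100
A: 7·5 + 7·4 + 4·3 + 4·5 + 9·2 + 3·2 = 119
E: 7·3 + 7·5 + 4·2 + 4·4 + 9·1 + 3·3 = 98
A has the highest Borda score (119).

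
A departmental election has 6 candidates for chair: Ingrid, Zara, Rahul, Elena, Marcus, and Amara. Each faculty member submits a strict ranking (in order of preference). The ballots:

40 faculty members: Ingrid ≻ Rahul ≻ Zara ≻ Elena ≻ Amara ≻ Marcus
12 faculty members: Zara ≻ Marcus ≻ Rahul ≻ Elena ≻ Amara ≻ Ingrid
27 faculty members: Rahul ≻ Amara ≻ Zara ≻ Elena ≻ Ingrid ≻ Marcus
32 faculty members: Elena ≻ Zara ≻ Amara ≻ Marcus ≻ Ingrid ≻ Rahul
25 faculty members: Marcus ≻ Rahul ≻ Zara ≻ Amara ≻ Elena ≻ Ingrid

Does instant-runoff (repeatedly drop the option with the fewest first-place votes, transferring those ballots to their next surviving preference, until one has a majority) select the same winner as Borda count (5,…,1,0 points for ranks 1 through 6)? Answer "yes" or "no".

no

Instant-runoff — R1 Ingrid 40, Zara 12, Rahul 27, Elena 32, Marcus 25, Amara 0 (Amara out); R2 Ingrid 40, Zara 12, Rahul 27, Elena 32, Marcus 25 (Zara out); R3 Ingrid 40, Rahul 27, Elena 32, Marcus 37 (Rahul out); R4 Ingrid 40, Elena 59, Marcus 37 (Marcus out); R5 Ingrid 40, Elena 96 (Elena winner). Winner: Elena.
Borda — scores: Ingrid 259, Zara 464, Rahul 431, Elena 343, Marcus 237, Amara 306. Winner: Zara.
The two methods disagree.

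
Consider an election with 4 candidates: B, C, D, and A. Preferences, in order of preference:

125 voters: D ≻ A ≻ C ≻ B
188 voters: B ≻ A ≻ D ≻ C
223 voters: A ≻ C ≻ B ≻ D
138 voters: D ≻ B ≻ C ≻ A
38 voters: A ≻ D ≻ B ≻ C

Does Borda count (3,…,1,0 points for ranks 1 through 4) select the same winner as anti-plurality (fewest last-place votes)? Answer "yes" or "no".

no

Borda — scores: B 1101, C 709, D 1053, A 1409. Winner: A.
Anti-plurality — last-place votes: B 125, C 226, D 223, A 138. Winner: B.
The two methods disagree.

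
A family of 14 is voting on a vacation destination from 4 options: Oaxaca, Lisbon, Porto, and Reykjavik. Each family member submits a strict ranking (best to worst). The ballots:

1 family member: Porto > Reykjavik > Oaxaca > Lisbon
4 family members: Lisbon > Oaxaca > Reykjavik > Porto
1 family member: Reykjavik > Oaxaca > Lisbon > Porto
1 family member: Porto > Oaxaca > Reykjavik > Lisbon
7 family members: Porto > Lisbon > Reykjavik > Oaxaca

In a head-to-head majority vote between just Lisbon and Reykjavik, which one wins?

Lisbon

Voters preferring Lisbon to Reykjavik: 11; preferring Reykjavik to Lisbon: 3.
Lisbon wins the head-to-head.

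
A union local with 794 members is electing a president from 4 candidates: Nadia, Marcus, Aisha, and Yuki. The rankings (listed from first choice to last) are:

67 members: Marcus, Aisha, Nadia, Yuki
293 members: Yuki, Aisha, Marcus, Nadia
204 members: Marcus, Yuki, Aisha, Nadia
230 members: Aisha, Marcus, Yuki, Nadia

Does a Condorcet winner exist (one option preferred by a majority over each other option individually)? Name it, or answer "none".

none

Checking pairwise contests:
Marcus beats Nadia 794–0.
Aisha beats Marcus 523–271.
Yuki beats Aisha 497–297.
Marcus beats Yuki 501–293.
Every option loses at least one head-to-head, so there is no Condorcet winner.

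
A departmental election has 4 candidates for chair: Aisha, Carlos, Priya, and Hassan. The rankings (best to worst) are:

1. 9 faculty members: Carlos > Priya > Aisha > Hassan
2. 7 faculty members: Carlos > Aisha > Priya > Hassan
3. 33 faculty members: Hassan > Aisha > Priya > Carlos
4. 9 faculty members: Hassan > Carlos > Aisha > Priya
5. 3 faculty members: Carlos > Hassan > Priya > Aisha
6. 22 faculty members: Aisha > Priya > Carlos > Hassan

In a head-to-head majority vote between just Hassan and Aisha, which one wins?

Voters preferring Hassan to Aisha: 45; preferring Aisha to Hassan: 38.
Hassan wins the head-to-head.

Hassan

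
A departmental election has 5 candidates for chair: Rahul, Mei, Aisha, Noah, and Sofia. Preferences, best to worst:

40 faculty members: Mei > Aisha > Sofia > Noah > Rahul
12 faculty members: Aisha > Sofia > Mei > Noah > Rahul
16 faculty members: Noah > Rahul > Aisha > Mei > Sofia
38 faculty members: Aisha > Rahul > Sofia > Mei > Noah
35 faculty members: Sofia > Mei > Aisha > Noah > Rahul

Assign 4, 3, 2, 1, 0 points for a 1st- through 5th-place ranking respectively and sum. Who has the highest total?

Rahul: 40·0 + 12·0 + 16·3 + 38·3 + 35·0 = 162
Mei: 40·4 + 12·2 + 16·1 + 38·1 + 35·3 = 343
Aisha: 40·3 + 12·4 + 16·2 + 38·4 + 35·2 = 422
Noah: 40·1 + 12·1 + 16·4 + 38·0 + 35·1 = 151
Sofia: 40·2 + 12·3 + 16·0 + 38·2 + 35·4 = 332
Aisha has the highest Borda score (422).

Aisha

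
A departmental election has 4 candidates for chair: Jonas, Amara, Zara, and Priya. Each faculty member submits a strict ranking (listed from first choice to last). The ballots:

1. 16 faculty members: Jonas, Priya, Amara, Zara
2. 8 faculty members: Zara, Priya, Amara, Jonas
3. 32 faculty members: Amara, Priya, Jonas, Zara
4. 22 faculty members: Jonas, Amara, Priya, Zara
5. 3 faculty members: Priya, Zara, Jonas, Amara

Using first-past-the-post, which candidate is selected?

First-place votes: Jonas 38, Amara 32, Zara 8, Priya 3.
Jonas has the most first-place votes.

Jonas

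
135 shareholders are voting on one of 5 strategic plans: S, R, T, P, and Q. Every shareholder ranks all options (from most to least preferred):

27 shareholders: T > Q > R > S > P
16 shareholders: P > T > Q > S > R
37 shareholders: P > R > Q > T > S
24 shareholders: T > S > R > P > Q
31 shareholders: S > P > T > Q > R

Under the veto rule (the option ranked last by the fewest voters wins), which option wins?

Last-place votes: S 37, R 47, T 0, P 27, Q 24.
T is ranked last by the fewest voters, so T wins.

T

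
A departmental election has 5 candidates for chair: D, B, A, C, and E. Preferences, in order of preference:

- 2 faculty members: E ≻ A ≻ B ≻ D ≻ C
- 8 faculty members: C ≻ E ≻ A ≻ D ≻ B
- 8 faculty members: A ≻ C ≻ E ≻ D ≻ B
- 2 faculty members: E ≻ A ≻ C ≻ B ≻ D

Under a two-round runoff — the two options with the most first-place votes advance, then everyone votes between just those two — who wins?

A

Round 1 first-place votes: D 0, B 0, A 8, C 8, E 4.
A and C advance.
Runoff: A is preferred to C by 12 voters; C by 8.
A wins the runoff.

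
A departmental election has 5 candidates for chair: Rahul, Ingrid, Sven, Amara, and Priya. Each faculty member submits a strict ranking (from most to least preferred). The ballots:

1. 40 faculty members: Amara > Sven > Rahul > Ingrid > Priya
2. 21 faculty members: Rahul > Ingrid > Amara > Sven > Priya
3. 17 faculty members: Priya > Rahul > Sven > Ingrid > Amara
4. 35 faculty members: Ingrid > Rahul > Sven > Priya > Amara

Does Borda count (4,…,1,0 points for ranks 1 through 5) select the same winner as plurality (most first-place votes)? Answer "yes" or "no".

no

Borda — scores: Rahul 320, Ingrid 260, Sven 245, Amara 202, Priya 103. Winner: Rahul.
Plurality — first-place votes: Rahul 21, Ingrid 35, Sven 0, Amara 40, Priya 17. Winner: Amara.
The two methods disagree.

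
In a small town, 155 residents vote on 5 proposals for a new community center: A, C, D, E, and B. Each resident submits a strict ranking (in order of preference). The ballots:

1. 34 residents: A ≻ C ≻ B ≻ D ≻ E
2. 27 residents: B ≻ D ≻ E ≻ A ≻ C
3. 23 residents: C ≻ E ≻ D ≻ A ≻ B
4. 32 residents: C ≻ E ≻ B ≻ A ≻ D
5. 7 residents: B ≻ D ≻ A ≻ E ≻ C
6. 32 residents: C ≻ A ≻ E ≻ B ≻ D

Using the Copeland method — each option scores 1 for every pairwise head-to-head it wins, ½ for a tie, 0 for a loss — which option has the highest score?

C

A: beats D and B; loses to C and E → score 2.
C: beats A, D, E, and B → score 4.
D: loses to A, C, E, and B → score 0.
E: beats A, D, and B; loses to C → score 3.
B: beats D; loses to A, C, and E → score 1.
C has the best pairwise record.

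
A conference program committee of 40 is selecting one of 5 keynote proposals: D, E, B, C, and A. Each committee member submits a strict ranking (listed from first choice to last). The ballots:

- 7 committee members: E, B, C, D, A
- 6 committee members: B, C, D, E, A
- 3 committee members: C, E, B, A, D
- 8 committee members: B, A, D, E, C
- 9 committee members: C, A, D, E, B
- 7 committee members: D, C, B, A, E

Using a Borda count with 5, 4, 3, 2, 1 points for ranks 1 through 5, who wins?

C

D: 7·2 + 6·3 + 3·1 + 8·3 + 9·3 + 7·5 = 121
E: 7·5 + 6·2 + 3·4 + 8·2 + 9·2 + 7·1 = 100
B: 7·4 + 6·5 + 3·3 + 8·5 + 9·1 + 7·3 = 137
C: 7·3 + 6·4 + 3·5 + 8·1 + 9·5 + 7·4 = 141
A: 7·1 + 6·1 + 3·2 + 8·4 + 9·4 + 7·2 = 101
C has the highest Borda score (141).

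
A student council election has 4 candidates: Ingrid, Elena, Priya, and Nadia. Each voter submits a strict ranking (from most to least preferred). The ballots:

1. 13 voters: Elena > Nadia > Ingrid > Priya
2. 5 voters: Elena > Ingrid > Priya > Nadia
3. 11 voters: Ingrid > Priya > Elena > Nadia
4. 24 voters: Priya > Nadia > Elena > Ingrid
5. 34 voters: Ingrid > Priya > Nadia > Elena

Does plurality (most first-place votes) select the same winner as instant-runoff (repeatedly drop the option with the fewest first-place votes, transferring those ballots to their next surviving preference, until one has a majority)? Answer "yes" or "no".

Plurality — first-place votes: Ingrid 45, Elena 18, Priya 24, Nadia 0. Winner: Ingrid.
Instant-runoff — R1 Ingrid 45, Elena 18, Priya 24, Nadia 0 (Ingrid winner). Winner: Ingrid.
The two methods agree.

yes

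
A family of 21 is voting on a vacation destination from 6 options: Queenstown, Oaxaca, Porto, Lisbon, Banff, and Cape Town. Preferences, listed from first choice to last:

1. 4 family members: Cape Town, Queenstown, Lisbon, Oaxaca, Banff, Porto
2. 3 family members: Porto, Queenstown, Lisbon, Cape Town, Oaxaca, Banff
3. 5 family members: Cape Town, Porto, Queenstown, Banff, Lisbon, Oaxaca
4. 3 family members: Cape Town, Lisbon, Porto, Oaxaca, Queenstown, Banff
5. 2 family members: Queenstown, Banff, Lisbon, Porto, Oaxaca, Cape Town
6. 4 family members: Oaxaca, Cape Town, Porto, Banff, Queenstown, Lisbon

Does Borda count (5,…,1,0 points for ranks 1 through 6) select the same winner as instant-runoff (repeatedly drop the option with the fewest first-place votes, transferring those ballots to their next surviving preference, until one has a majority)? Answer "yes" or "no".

Borda — scores: Queenstown 60, Oaxaca 39, Porto 60, Lisbon 44, Banff 30, Cape Town 82. Winner: Cape Town.
Instant-runoff — R1 Queenstown 2, Oaxaca 4, Porto 3, Lisbon 0, Banff 0, Cape Town 12 (Cape Town winner). Winner: Cape Town.
The two methods agree.

yes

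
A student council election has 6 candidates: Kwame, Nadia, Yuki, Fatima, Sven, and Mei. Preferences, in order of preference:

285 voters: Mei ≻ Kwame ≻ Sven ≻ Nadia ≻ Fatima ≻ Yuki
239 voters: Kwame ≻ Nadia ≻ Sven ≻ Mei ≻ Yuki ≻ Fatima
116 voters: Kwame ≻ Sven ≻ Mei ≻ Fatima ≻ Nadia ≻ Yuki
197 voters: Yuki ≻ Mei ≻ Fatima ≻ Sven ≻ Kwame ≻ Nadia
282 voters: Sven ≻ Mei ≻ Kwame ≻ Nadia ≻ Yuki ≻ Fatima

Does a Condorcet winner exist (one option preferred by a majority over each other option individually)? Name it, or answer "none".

none

Checking pairwise contests:
Mei beats Kwame 764–355.
Kwame beats Nadia 1119–0.
Kwame beats Yuki 922–197.
Kwame beats Fatima 922–197.
Kwame beats Sven 640–479.
Sven beats Mei 637–482.
Every option loses at least one head-to-head, so there is no Condorcet winner.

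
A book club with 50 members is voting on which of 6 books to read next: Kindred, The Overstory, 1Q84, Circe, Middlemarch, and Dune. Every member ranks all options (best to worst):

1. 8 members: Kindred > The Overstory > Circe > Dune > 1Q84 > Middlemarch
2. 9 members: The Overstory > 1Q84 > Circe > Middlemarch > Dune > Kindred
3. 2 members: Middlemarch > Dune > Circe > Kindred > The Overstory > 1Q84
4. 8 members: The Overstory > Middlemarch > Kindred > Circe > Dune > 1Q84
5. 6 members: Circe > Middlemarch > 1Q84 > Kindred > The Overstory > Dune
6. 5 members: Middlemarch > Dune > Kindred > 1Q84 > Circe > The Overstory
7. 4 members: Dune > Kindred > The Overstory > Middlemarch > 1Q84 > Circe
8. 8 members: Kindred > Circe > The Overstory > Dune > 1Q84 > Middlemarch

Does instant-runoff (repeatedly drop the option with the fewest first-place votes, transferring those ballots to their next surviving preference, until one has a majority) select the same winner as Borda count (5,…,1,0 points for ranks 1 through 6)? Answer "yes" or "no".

no

Instant-runoff — R1 Kindred 16, The Overstory 17, 1Q84 0, Circe 6, Middlemarch 7, Dune 4 (1Q84 out); R2 Kindred 16, The Overstory 17, Circe 6, Middlemarch 7, Dune 4 (Dune out); R3 Kindred 20, The Overstory 17, Circe 6, Middlemarch 7 (Circe out); R4 Kindred 20, The Overstory 17, Middlemarch 13 (Middlemarch out); R5 Kindred 33, The Overstory 17 (Kindred winner). Winner: Kindred.
Borda — scores: Kindred 151, The Overstory 161, 1Q84 84, Circe 140, Middlemarch 117, Dune 97. Winner: The Overstory.
The two methods disagree.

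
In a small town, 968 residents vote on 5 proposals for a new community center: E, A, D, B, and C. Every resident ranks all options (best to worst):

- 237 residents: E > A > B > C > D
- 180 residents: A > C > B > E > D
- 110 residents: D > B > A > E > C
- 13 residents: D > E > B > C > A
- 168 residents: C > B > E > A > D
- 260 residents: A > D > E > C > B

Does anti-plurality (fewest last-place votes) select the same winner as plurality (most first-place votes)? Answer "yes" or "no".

Anti-plurality — last-place votes: E 0, A 13, D 585, B 260, C 110. Winner: E.
Plurality — first-place votes: E 237, A 440, D 123, B 0, C 168. Winner: A.
The two methods disagree.

no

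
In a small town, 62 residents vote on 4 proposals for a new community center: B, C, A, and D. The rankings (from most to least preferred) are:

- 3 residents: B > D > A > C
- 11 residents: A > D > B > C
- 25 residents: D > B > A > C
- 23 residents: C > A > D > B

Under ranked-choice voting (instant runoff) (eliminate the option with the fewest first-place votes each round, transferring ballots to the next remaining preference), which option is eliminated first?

B

Round 1: B 3, C 23, A 11, D 25. Eliminate B.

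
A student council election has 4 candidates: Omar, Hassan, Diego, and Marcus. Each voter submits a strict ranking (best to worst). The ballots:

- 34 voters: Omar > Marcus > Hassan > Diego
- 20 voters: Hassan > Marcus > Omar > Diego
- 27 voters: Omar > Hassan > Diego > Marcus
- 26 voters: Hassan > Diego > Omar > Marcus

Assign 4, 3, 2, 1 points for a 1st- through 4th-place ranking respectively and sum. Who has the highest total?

Omar

Omar: 34·4 + 20·2 + 27·4 + 26·2 = 336
Hassan: 34·2 + 20·4 + 27·3 + 26·4 = 333
Diego: 34·1 + 20·1 + 27·2 + 26·3 = 186
Marcus: 34·3 + 20·3 + 27·1 + 26·1 = 215
Omar has the highest Borda score (336).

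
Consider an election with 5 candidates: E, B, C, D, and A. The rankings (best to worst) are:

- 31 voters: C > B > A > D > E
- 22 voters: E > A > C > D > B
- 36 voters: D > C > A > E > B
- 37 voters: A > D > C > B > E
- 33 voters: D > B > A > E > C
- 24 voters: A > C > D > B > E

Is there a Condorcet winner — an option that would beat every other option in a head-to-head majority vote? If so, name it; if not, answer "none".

A

A vs E: 161–22 for A.
A vs B: 119–64 for A.
A vs C: 116–67 for A.
A vs D: 114–69 for A.
A beats every other option head-to-head.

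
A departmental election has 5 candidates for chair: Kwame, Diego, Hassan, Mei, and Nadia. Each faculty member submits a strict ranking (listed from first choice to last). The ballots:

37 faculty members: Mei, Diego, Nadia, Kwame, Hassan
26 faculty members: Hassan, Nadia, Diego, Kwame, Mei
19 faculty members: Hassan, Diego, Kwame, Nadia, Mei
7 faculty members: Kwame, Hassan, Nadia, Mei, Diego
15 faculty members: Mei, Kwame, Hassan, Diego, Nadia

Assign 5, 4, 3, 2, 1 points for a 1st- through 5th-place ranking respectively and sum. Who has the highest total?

Diego

Kwame: 37·2 + 26·2 + 19·3 + 7·5 + 15·4 = 278
Diego: 37·4 + 26·3 + 19·4 + 7·1 + 15·2 = 339
Hassan: 37·1 + 26·5 + 19·5 + 7·4 + 15·3 = 335
Mei: 37·5 + 26·1 + 19·1 + 7·2 + 15·5 = 319
Nadia: 37·3 + 26·4 + 19·2 + 7·3 + 15·1 = 289
Diego has the highest Borda score (339).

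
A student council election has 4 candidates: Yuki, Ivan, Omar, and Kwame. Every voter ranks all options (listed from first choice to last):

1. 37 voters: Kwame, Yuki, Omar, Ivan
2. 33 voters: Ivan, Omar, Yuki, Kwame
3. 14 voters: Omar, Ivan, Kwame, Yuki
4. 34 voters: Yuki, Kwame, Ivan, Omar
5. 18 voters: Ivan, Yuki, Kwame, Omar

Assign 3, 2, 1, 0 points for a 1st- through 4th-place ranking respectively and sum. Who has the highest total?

Yuki

Yuki: 37·2 + 33·1 + 14·0 + 34·3 + 18·2 = 245
Ivan: 37·0 + 33·3 + 14·2 + 34·1 + 18·3 = 215
Omar: 37·1 + 33·2 + 14·3 + 34·0 + 18·0 = 145
Kwame: 37·3 + 33·0 + 14·1 + 34·2 + 18·1 = 211
Yuki has the highest Borda score (245).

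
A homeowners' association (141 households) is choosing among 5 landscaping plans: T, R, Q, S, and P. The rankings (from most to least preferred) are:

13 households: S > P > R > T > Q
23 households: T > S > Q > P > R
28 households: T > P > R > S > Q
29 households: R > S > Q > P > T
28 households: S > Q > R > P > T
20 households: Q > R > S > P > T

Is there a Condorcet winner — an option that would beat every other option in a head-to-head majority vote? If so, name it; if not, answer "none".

none

Checking pairwise contests:
R beats T 90–51.
Q beats R 71–70.
S beats Q 121–20.
R beats S 77–64.
R beats P 77–64.
Every option loses at least one head-to-head, so there is no Condorcet winner.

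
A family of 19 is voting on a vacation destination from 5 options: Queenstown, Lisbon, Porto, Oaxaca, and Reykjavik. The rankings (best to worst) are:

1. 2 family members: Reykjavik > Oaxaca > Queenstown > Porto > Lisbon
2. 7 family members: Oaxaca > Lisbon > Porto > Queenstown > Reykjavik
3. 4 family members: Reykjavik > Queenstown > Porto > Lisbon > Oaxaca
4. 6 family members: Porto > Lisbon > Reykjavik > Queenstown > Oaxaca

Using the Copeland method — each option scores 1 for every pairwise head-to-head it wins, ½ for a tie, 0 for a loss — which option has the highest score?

Porto

Queenstown: beats Oaxaca; loses to Lisbon, Porto, and Reykjavik → score 1.
Lisbon: beats Queenstown, Oaxaca, and Reykjavik; loses to Porto → score 3.
Porto: beats Queenstown, Lisbon, Oaxaca, and Reykjavik → score 4.
Oaxaca: loses to Queenstown, Lisbon, Porto, and Reykjavik → score 0.
Reykjavik: beats Queenstown and Oaxaca; loses to Lisbon and Porto → score 2.
Porto has the best pairwise record.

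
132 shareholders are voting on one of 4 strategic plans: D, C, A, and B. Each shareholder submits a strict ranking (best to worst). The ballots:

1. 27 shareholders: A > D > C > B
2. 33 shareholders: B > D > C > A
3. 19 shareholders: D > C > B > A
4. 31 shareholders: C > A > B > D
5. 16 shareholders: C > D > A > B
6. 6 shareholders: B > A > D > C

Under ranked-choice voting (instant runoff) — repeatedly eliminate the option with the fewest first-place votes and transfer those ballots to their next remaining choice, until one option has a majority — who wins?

Round 1: D 19, C 47, A 27, B 39. Eliminate D.
Round 2: C 66, A 27, B 39. Eliminate A.
Round 3: C 93, B 39. C has a majority.

C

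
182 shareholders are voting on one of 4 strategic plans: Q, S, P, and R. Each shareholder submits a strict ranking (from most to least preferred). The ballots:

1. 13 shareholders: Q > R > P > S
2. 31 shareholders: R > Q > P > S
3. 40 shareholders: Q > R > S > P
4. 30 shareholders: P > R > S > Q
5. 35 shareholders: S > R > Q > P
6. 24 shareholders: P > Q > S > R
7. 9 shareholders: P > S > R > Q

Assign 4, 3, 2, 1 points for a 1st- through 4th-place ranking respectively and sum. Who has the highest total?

Q: 13·4 + 31·3 + 40·4 + 30·1 + 35·2 + 24·3 + 9·1 = 486
S: 13·1 + 31·1 + 40·2 + 30·2 + 35·4 + 24·2 + 9·3 = 399
P: 13·2 + 31·2 + 40·1 + 30·4 + 35·1 + 24·4 + 9·4 = 415
R: 13·3 + 31·4 + 40·3 + 30·3 + 35·3 + 24·1 + 9·2 = 520
R has the highest Borda score (520).

R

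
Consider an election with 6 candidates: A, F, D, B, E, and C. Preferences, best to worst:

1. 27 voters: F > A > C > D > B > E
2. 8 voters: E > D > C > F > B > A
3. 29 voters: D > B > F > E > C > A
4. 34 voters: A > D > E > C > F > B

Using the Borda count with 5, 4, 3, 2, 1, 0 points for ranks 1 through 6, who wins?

D

A: 27·4 + 8·0 + 29·0 + 34·5 = 278
F: 27·5 + 8·2 + 29·3 + 34·1 = 272
D: 27·2 + 8·4 + 29·5 + 34·4 = 367
B: 27·1 + 8·1 + 29·4 + 34·0 = 151
E: 27·0 + 8·5 + 29·2 + 34·3 = 200
C: 27·3 + 8·3 + 29·1 + 34·2 = 202
D has the highest Borda score (367).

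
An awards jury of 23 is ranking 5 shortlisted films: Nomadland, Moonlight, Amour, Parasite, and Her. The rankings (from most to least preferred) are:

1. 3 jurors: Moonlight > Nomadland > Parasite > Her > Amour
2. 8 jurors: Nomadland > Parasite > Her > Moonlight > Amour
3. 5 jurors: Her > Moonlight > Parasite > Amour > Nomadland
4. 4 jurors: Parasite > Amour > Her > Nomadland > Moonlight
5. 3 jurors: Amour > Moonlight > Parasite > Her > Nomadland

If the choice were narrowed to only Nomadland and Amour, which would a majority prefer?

Amour

Voters preferring Nomadland to Amour: 11; preferring Amour to Nomadland: 12.
Amour wins the head-to-head.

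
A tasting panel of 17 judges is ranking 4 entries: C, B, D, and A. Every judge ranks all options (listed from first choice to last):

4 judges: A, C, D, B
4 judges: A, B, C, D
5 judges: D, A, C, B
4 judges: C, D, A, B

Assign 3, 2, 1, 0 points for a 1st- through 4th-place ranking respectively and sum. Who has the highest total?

C: 4·2 + 4·1 + 5·1 + 4·3 = 29
B: 4·0 + 4·2 + 5·0 + 4·0 = 8
D: 4·1 + 4·0 + 5·3 + 4·2 = 27
A: 4·3 + 4·3 + 5·2 + 4·1 = 38
A has the highest Borda score (38).

A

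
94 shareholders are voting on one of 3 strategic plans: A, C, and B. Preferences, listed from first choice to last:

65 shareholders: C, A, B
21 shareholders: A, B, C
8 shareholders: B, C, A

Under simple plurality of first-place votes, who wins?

First-place votes: A 21, C 65, B 8.
C has the most first-place votes.

C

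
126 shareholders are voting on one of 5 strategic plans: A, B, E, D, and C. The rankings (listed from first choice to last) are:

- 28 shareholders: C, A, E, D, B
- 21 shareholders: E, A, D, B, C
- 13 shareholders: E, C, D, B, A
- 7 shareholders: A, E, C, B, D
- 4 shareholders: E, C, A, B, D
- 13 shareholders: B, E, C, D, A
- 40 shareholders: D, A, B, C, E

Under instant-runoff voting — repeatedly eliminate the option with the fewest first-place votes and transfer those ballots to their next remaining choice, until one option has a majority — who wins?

Round 1: A 7, B 13, E 38, D 40, C 28. Eliminate A.
Round 2: B 13, E 45, D 40, C 28. Eliminate B.
Round 3: E 58, D 40, C 28. Eliminate C.
Round 4: E 86, D 40. E has a majority.

E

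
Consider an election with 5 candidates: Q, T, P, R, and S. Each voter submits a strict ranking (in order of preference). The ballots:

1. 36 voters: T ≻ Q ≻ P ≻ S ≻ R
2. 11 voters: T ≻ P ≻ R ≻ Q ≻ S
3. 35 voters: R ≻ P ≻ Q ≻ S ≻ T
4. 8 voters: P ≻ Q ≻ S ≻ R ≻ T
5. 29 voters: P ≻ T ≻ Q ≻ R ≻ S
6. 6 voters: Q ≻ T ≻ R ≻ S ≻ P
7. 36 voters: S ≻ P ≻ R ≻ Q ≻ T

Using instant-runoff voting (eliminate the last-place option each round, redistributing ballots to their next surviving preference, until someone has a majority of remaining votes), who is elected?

Round 1: Q 6, T 47, P 37, R 35, S 36. Eliminate Q.
Round 2: T 53, P 37, R 35, S 36. Eliminate R.
Round 3: T 53, P 72, S 36. Eliminate S.
Round 4: T 53, P 108. P has a majority.

P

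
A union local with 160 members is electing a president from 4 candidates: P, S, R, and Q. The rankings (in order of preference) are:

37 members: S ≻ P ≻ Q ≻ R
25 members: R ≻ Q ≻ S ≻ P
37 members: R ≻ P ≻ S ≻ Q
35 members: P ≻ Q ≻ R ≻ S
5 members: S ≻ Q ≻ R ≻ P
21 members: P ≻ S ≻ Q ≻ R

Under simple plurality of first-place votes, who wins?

R

First-place votes: P 56, S 42, R 62, Q 0.
R has the most first-place votes.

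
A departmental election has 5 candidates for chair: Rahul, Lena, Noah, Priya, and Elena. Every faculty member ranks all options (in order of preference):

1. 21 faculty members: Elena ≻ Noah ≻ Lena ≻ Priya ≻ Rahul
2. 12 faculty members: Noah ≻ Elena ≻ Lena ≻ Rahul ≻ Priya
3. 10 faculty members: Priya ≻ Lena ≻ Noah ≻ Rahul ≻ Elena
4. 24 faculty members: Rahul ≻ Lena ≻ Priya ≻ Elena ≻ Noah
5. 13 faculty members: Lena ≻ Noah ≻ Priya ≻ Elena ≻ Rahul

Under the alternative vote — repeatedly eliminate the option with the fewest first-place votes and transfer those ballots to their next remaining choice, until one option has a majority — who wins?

Elena

Round 1: Rahul 24, Lena 13, Noah 12, Priya 10, Elena 21. Eliminate Priya.
Round 2: Rahul 24, Lena 23, Noah 12, Elena 21. Eliminate Noah.
Round 3: Rahul 24, Lena 23, Elena 33. Eliminate Lena.
Round 4: Rahul 34, Elena 46. Elena has a majority.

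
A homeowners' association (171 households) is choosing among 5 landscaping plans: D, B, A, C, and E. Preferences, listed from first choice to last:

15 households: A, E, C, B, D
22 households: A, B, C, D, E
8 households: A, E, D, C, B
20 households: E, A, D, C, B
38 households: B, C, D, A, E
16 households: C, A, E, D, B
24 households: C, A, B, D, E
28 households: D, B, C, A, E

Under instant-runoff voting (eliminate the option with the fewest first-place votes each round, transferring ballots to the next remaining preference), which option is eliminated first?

Round 1: D 28, B 38, A 45, C 40, E 20. Eliminate E.

E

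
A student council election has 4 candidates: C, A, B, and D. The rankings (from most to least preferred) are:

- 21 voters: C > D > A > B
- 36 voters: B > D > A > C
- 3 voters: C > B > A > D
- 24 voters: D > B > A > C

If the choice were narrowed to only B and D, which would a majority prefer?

D

Voters preferring B to D: 39; preferring D to B: 45.
D wins the head-to-head.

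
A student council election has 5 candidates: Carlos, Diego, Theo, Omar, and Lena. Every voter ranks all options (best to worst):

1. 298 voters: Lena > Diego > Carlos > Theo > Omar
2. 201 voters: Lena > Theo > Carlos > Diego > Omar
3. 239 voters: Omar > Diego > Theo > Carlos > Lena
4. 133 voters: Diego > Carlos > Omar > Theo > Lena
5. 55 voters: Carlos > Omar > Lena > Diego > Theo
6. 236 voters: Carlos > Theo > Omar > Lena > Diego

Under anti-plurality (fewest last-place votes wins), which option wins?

Last-place votes: Carlos 0, Diego 236, Theo 55, Omar 499, Lena 372.
Carlos is ranked last by the fewest voters, so Carlos wins.

Carlos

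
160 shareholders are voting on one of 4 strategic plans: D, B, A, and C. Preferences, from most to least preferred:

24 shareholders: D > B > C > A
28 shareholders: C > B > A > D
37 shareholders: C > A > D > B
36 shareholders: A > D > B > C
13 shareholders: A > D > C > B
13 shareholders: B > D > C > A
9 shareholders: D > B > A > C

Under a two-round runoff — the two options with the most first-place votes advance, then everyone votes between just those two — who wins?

C

Round 1 first-place votes: D 33, B 13, A 49, C 65.
C and A advance.
Runoff: C is preferred to A by 102 voters; A by 58.
C wins the runoff.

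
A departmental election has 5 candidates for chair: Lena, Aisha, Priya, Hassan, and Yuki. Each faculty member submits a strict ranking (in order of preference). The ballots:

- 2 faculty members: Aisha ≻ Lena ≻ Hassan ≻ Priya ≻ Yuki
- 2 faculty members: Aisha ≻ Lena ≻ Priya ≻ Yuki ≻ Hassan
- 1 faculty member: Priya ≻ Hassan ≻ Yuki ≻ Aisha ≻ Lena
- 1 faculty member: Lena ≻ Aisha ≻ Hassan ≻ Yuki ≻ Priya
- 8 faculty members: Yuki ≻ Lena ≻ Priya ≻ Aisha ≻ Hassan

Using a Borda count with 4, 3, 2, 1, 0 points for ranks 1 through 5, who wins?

Lena

Lena: 2·3 + 2·3 + 1·0 + 1·4 + 8·3 = 40
Aisha: 2·4 + 2·4 + 1·1 + 1·3 + 8·1 = 28
Priya: 2·1 + 2·2 + 1·4 + 1·0 + 8·2 = 26
Hassan: 2·2 + 2·0 + 1·3 + 1·2 + 8·0 = 9
Yuki: 2·0 + 2·1 + 1·2 + 1·1 + 8·4 = 37
Lena has the highest Borda score (40).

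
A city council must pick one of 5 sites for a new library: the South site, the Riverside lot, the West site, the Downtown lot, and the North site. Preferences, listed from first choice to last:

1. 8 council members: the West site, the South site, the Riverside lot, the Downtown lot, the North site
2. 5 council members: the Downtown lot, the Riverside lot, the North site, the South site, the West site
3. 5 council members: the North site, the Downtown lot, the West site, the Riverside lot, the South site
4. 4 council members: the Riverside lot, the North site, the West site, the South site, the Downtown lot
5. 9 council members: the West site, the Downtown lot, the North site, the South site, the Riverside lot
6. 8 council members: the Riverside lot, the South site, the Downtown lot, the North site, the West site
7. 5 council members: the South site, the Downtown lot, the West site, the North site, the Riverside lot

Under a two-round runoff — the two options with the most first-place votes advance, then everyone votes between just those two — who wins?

Round 1 first-place votes: the South site 5, the Riverside lot 12, the West site 17, the Downtown lot 5, the North site 5.
the West site and the Riverside lot advance.
Runoff: the West site is preferred to the Riverside lot by 27 voters; the Riverside lot by 17.
the West site wins the runoff.

the West site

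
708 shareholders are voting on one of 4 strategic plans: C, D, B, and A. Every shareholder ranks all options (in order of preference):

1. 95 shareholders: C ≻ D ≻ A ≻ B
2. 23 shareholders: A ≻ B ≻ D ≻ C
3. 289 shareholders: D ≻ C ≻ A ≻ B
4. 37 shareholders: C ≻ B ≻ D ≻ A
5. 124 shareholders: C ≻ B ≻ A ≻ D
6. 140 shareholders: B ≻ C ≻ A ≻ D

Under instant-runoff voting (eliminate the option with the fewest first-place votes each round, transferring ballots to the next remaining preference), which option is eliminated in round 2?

Round 1: C 256, D 289, B 140, A 23. Eliminate A.
Round 2: C 256, D 289, B 163. Eliminate B.

B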